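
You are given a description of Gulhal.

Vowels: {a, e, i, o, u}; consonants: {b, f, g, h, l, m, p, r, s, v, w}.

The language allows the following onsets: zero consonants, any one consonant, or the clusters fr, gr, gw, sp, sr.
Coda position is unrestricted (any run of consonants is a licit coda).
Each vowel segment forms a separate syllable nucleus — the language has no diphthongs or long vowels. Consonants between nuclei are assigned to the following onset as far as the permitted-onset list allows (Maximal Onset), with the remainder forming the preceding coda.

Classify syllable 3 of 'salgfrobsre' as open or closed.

Nuclei (vowels): a, o, e → 3 syllables.
σ1/σ2 boundary: /lgfr/ — longest licit onset from the right is /fr/, leaving /lg/ as coda.
σ2/σ3 boundary: /bsr/ splits as /b/ + /sr/ (/sr/ is the longest suffix that is a licit onset).
Putting it together: salg.frob.sre.
Syllable 3 is /sre/; it ends in its nucleus with no coda, so it is open.

open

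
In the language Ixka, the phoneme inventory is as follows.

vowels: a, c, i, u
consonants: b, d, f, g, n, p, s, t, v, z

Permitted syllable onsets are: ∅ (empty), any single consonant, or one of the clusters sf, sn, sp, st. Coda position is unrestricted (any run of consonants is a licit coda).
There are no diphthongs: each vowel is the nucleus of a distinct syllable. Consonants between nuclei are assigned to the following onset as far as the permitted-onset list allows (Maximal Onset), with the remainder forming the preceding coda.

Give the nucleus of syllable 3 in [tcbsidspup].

Nuclei (vowels): c, i, u → 3 syllables.
The third nucleus (vowel 3 from the left) is /u/.

u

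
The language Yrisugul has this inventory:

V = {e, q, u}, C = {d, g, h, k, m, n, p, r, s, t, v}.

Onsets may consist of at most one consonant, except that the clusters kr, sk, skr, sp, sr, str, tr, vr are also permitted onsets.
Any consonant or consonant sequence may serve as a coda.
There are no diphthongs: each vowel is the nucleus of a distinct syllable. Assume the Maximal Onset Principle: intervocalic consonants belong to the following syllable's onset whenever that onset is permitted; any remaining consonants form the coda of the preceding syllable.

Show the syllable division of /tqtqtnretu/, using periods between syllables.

The vowels are q, q, e, u — 4 nuclei, so 4 syllables.
/q…q/ gap (V1→V2): /t/ is a single consonant, so it becomes the next onset.
/q…e/ gap (V2→V3): /tnr/; trying suffixes from longest down, /r/ is the first permitted one, so coda /tn/ | onset /r/.
/e…u/ gap (V3→V4): /t/ is a single consonant, so it becomes the next onset.

tq.tqtn.re.tu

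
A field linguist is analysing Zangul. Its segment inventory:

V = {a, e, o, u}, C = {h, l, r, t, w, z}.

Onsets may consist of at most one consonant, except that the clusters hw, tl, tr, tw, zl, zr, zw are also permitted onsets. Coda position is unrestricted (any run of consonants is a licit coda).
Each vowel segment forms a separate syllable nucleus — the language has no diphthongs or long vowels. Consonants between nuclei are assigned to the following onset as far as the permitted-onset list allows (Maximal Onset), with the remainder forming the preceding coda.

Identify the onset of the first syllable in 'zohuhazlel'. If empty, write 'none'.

Vowels present: o, u, a, e; each is a nucleus, giving 4 syllables.
Between /o/ (V1) and /u/ (V2): /h/ is a single consonant, so it becomes the next onset.
Between /u/ (V2) and /a/ (V3): /h/ is a single consonant, so it becomes the next onset.
Between /a/ (V3) and /e/ (V4): cluster /zl/ — /zl/ is itself a permitted onset, so the whole cluster goes right; preceding coda = ∅.
Putting it together: zo.hu.ha.zlel.
Syllable 1 is /zo/: onset /z/, nucleus /o/, coda ∅.

z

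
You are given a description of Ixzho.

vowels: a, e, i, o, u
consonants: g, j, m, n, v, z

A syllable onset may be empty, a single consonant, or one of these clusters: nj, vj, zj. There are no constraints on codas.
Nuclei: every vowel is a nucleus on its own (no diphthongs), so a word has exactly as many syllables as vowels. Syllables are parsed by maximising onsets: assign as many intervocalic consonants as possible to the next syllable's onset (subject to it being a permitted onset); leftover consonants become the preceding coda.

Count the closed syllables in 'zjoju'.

0

Vowels present: o, u; each is a nucleus, giving 2 syllables.
σ1/σ2 boundary: just /j/ — single C goes to the following onset.
So the parse is zjo.ju.
Classifying each syllable: /zjo/ (open), /ju/ (open).
Closed syllables: 0.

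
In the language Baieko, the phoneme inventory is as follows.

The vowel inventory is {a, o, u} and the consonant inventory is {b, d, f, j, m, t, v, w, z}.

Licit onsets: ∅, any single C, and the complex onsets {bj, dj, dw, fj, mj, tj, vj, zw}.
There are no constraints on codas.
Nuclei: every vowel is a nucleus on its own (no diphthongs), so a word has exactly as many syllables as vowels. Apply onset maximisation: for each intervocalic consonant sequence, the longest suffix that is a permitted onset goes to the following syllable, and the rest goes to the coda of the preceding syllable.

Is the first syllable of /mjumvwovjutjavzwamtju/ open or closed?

closed

Vowels present: u, o, u, a, a, u; each is a nucleus, giving 6 syllables.
V1 /u/ – V2 /o/: /mvw/ splits as /mv/ + /w/ (/w/ is the longest suffix that is a licit onset).
V2 /o/ – V3 /u/: /vj/ is a licit onset in full, so it all attaches to the next syllable.
V3 /u/ – V4 /a/: /tj/ is a licit onset in full, so it all attaches to the next syllable.
V4 /a/ – V5 /a/: /vzw/; trying suffixes from longest down, /zw/ is the first permitted one, so coda /v/ | onset /zw/.
V5 /a/ – V6 /u/: cluster /mtj/ — the longest permitted-onset suffix is /tj/; onset = /tj/, preceding coda = /m/.
So the parse is mjumv.wo.vju.tjav.zwam.tju.
Syllable 1 is /mjumv/ with coda /mv/, so it is closed.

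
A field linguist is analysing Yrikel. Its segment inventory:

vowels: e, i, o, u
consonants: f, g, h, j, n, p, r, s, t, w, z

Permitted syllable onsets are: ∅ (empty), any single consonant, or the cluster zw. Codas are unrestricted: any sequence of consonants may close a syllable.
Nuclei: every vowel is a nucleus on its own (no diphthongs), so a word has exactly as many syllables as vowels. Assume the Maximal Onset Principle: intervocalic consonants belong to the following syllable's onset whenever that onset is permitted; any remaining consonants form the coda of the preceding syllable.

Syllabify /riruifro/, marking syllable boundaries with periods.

The vowels are i, u, i, o — 4 nuclei, so 4 syllables.
V1 /i/ – V2 /u/: /r/ → onset of the next syllable (single consonants are always licit onsets).
V2 /u/ – V3 /i/: hiatus — the boundary sits between the two vowels.
V3 /i/ – V4 /o/: /fr/; trying suffixes from longest down, /r/ is the first permitted one, so coda /f/ | onset /r/.

ri.ru.if.ro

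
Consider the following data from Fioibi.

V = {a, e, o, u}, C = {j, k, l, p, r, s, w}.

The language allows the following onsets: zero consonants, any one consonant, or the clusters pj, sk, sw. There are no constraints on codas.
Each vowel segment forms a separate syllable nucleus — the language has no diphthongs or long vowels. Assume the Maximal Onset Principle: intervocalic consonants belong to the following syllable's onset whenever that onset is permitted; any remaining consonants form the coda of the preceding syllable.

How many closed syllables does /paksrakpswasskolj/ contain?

Nuclei (vowels): a, a, a, o → 4 syllables.
Between /a/ (V1) and /a/ (V2): /ksr/; trying suffixes from longest down, /r/ is the first permitted one, so coda /ks/ | onset /r/.
Between /a/ (V2) and /a/ (V3): cluster /kpsw/ — the longest permitted-onset suffix is /sw/; onset = /sw/, preceding coda = /kp/.
Between /a/ (V3) and /o/ (V4): /ssk/; trying suffixes from longest down, /sk/ is the first permitted one, so coda /s/ | onset /sk/.
Result: paks.rakp.swas.skolj.
Classifying each syllable: /paks/ (closed), /rakp/ (closed), /swas/ (closed), /skolj/ (closed).
Closed syllables: 4.

4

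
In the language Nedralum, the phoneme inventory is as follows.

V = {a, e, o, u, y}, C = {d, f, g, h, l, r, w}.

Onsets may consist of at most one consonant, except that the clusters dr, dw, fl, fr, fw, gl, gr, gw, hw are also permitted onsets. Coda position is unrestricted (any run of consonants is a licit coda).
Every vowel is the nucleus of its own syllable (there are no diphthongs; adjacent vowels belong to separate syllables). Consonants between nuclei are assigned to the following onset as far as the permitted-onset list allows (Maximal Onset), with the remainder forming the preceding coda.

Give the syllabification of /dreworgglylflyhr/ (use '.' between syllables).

The vowels are e, o, y, y — 4 nuclei, so 4 syllables.
σ1/σ2 boundary: just /w/ — single C goes to the following onset.
σ2/σ3 boundary: /rggl/ — longest licit onset from the right is /gl/, leaving /rg/ as coda.
σ3/σ4 boundary: /lfl/; trying suffixes from longest down, /fl/ is the first permitted one, so coda /l/ | onset /fl/.

dre.worg.glyl.flyhr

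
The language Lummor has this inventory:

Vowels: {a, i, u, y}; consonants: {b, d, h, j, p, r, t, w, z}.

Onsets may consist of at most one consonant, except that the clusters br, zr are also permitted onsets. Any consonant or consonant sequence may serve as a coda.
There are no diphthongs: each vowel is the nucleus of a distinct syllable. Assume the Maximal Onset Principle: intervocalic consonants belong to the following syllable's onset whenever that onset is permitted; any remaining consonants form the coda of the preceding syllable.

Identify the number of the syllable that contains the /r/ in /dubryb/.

The vowels are u, y — 2 nuclei, so 2 syllables.
/u…y/ gap (V1→V2): cluster /br/ — /br/ is itself a permitted onset, so the whole cluster goes right; preceding coda = ∅.
Result: du.bryb.
The /r/ is in the onset of syllable 2 (/bryb/).

2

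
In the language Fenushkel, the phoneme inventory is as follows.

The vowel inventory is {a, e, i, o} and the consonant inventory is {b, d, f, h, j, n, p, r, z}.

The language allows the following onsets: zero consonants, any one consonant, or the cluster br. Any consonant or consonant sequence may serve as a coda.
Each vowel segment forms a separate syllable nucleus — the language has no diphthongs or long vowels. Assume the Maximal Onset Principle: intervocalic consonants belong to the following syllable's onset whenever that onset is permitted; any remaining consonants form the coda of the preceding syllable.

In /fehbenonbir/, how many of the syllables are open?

1

Nuclei (vowels): e, e, o, i → 4 syllables.
σ1/σ2 boundary: /hb/ splits as /h/ + /b/ (/b/ is the longest suffix that is a licit onset).
σ2/σ3 boundary: just /n/ — single C goes to the following onset.
σ3/σ4 boundary: /nb/; trying suffixes from longest down, /b/ is the first permitted one, so coda /n/ | onset /b/.
Result: feh.be.non.bir.
Classifying each syllable: /feh/ (closed), /be/ (open), /non/ (closed), /bir/ (closed).
Open syllables: 1.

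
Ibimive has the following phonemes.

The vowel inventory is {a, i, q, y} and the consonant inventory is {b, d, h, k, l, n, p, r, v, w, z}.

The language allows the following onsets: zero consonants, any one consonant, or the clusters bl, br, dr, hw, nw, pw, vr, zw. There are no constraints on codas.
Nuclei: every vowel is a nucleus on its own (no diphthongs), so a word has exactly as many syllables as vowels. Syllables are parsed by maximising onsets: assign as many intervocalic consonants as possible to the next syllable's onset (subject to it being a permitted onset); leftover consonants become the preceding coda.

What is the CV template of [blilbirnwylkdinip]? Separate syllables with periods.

The vowels are i, i, y, i, i — 5 nuclei, so 5 syllables.
σ1/σ2 boundary: /lb/ — longest licit onset from the right is /b/, leaving /l/ as coda.
σ2/σ3 boundary: /rnw/; trying suffixes from longest down, /nw/ is the first permitted one, so coda /r/ | onset /nw/.
σ3/σ4 boundary: /lkd/ — longest licit onset from the right is /d/, leaving /lk/ as coda.
σ4/σ5 boundary: /n/ is a single consonant, so it becomes the next onset.
Putting it together: blil.bir.nwylk.di.nip.
Mapping each syllable to C/V: /blil/ → CCVC, /bir/ → CVC, /nwylk/ → CCVCC, /di/ → CV, /nip/ → CVC.

CCVC.CVC.CCVCC.CV.CVC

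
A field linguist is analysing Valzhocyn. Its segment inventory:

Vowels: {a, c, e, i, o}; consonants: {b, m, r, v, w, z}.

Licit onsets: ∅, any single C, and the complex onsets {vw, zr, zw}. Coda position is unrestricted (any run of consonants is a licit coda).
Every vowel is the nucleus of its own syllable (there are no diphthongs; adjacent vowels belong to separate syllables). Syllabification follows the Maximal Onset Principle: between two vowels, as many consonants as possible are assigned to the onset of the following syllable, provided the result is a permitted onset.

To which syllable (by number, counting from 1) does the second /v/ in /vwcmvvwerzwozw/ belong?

1

Nuclei (vowels): c, e, o → 3 syllables.
/c…e/ gap (V1→V2): /mvvw/ splits as /mv/ + /vw/ (/vw/ is the longest suffix that is a licit onset).
/e…o/ gap (V2→V3): cluster /rzw/ — the longest permitted-onset suffix is /zw/; onset = /zw/, preceding coda = /r/.
Syllabification: vwcmv.vwer.zwozw.
The second /v/ is in the coda of syllable 1 (/vwcmv/).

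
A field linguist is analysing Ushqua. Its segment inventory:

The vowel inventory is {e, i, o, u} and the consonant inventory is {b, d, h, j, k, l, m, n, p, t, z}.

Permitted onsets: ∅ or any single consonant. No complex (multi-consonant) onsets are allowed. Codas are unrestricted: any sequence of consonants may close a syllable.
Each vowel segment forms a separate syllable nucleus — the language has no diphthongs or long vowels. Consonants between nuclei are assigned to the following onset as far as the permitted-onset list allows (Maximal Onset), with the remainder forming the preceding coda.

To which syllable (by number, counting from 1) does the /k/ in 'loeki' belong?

3

Vowels present: o, e, i; each is a nucleus, giving 3 syllables.
σ1/σ2 boundary: nothing intervenes; syllable break is V.V.
σ2/σ3 boundary: just /k/ — single C goes to the following onset.
So the parse is lo.e.ki.
The /k/ is in the onset of syllable 3 (/ki/).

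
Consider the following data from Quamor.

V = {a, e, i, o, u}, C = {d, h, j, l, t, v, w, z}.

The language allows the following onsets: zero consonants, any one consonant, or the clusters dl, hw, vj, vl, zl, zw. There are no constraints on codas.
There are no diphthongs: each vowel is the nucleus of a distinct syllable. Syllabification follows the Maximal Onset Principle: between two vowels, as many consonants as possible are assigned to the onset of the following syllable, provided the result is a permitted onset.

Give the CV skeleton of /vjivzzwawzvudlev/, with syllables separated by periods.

The vowels are i, a, u, e — 4 nuclei, so 4 syllables.
Between /i/ (V1) and /a/ (V2): /vzzw/ splits as /vz/ + /zw/ (/zw/ is the longest suffix that is a licit onset).
Between /a/ (V2) and /u/ (V3): /wzv/; trying suffixes from longest down, /v/ is the first permitted one, so coda /wz/ | onset /v/.
Between /u/ (V3) and /e/ (V4): /dl/ is a licit onset in full, so it all attaches to the next syllable.
Syllabification: vjivz.zwawz.vu.dlev.
Mapping each syllable to C/V: /vjivz/ → CCVCC, /zwawz/ → CCVCC, /vu/ → CV, /dlev/ → CCVC.

CCVCC.CCVCC.CV.CCVC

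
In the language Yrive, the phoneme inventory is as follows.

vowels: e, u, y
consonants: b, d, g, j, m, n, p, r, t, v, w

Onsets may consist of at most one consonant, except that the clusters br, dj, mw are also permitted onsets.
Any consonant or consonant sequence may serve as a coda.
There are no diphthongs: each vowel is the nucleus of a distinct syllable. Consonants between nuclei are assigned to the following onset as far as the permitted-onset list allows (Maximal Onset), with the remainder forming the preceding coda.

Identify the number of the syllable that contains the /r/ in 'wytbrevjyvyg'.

2

Vowels present: y, e, y, y; each is a nucleus, giving 4 syllables.
Between /y/ (V1) and /e/ (V2): cluster /tbr/ — the longest permitted-onset suffix is /br/; onset = /br/, preceding coda = /t/.
Between /e/ (V2) and /y/ (V3): cluster /vj/ — the longest permitted-onset suffix is /j/; onset = /j/, preceding coda = /v/.
Between /y/ (V3) and /y/ (V4): /v/ → onset of the next syllable (single consonants are always licit onsets).
Putting it together: wyt.brev.jy.vyg.
The /r/ is in the onset of syllable 2 (/brev/).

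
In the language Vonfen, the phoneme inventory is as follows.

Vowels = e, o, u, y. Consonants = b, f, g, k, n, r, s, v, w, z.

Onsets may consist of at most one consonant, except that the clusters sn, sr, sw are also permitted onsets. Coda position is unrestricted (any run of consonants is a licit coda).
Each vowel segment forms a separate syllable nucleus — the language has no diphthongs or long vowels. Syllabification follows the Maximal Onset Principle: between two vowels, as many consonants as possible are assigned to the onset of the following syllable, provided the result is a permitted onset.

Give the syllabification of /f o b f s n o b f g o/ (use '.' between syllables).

The vowels are o, o, o — 3 nuclei, so 3 syllables.
σ1/σ2 boundary: cluster /bfsn/ — the longest permitted-onset suffix is /sn/; onset = /sn/, preceding coda = /bf/.
σ2/σ3 boundary: /bfg/ — longest licit onset from the right is /g/, leaving /bf/ as coda.

fobf.snobf.go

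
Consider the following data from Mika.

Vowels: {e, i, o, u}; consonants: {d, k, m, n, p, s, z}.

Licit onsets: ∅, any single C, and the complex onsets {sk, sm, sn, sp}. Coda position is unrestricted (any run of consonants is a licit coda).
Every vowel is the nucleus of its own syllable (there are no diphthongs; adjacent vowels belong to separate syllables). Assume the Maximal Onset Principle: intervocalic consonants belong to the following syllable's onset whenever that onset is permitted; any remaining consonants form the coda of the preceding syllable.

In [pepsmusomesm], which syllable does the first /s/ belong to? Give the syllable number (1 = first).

Vowels present: e, u, o, e; each is a nucleus, giving 4 syllables.
σ1/σ2 boundary: /psm/; trying suffixes from longest down, /sm/ is the first permitted one, so coda /p/ | onset /sm/.
σ2/σ3 boundary: just /s/ — single C goes to the following onset.
σ3/σ4 boundary: just /m/ — single C goes to the following onset.
Result: pep.smu.so.mesm.
The first /s/ is in the onset of syllable 2 (/smu/).

2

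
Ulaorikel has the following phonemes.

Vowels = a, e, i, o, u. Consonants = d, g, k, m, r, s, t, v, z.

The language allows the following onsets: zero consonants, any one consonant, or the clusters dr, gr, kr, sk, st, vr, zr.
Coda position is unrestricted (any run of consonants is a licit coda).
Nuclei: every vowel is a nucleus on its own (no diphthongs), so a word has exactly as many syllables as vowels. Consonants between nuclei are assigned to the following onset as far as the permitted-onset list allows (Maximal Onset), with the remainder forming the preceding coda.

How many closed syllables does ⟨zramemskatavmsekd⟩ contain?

Vowels present: a, e, a, a, e; each is a nucleus, giving 5 syllables.
/a…e/ gap (V1→V2): /m/ → onset of the next syllable (single consonants are always licit onsets).
/e…a/ gap (V2→V3): /msk/; trying suffixes from longest down, /sk/ is the first permitted one, so coda /m/ | onset /sk/.
/a…a/ gap (V3→V4): /t/ is a single consonant, so it becomes the next onset.
/a…e/ gap (V4→V5): /vms/ splits as /vm/ + /s/ (/s/ is the longest suffix that is a licit onset).
Syllabification: zra.mem.ska.tavm.sekd.
Classifying each syllable: /zra/ (open), /mem/ (closed), /ska/ (open), /tavm/ (closed), /sekd/ (closed).
Closed syllables: 3.

3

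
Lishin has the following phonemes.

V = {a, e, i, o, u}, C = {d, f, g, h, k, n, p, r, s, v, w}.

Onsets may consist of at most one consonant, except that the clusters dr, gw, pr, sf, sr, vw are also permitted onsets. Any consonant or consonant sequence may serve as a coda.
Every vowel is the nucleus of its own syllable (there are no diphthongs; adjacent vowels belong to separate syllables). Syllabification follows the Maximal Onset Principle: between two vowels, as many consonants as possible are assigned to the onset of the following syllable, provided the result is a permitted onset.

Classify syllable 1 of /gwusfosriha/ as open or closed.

open

The vowels are u, o, i, a — 4 nuclei, so 4 syllables.
σ1/σ2 boundary: /sf/ is a licit onset in full, so it all attaches to the next syllable.
σ2/σ3 boundary: /sr/ is a licit onset in full, so it all attaches to the next syllable.
σ3/σ4 boundary: /h/ → onset of the next syllable (single consonants are always licit onsets).
Syllabification: gwu.sfo.sri.ha.
Syllable 1 is /gwu/; it ends in its nucleus with no coda, so it is open.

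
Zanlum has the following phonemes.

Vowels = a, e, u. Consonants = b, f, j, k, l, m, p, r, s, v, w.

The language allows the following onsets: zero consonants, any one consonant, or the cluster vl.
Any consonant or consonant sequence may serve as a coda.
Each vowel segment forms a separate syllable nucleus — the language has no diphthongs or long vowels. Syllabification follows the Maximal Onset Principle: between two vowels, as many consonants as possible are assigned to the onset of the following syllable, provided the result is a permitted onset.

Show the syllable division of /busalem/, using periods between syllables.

bu.sa.lem

Nuclei (vowels): u, a, e → 3 syllables.
/u…a/ gap (V1→V2): just /s/ — single C goes to the following onset.
/a…e/ gap (V2→V3): just /l/ — single C goes to the following onset.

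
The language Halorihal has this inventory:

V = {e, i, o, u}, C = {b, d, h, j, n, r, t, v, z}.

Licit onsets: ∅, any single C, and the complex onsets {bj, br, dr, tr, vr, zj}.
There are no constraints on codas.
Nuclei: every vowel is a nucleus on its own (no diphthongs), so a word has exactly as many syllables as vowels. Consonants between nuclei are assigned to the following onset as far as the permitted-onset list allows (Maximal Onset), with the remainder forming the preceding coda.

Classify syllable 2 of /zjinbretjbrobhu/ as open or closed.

closed

Nuclei (vowels): i, e, o, u → 4 syllables.
V1 /i/ – V2 /e/: /nbr/; trying suffixes from longest down, /br/ is the first permitted one, so coda /n/ | onset /br/.
V2 /e/ – V3 /o/: /tjbr/; trying suffixes from longest down, /br/ is the first permitted one, so coda /tj/ | onset /br/.
V3 /o/ – V4 /u/: cluster /bh/ — the longest permitted-onset suffix is /h/; onset = /h/, preceding coda = /b/.
Result: zjin.bretj.brob.hu.
Syllable 2 is /bretj/ with coda /tj/, so it is closed.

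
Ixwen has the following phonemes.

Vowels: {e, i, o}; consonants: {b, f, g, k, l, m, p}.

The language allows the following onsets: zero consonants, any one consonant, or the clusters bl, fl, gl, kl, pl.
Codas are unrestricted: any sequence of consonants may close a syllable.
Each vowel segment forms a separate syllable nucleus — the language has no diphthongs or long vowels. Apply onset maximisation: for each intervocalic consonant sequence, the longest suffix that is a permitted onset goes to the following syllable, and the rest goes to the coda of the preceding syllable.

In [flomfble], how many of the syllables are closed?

Vowels present: o, e; each is a nucleus, giving 2 syllables.
σ1/σ2 boundary: /mfbl/ splits as /mf/ + /bl/ (/bl/ is the longest suffix that is a licit onset).
Result: flomf.ble.
Classifying each syllable: /flomf/ (closed), /ble/ (open).
Closed syllables: 1.

1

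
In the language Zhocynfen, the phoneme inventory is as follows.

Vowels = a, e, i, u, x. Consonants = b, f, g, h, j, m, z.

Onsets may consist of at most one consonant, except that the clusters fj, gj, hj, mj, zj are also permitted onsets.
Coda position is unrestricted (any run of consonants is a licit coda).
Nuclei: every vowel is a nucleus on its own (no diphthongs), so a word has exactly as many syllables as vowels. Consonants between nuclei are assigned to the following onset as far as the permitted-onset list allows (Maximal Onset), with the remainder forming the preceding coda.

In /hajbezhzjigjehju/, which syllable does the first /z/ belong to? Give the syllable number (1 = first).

Nuclei (vowels): a, e, i, e, u → 5 syllables.
/a…e/ gap (V1→V2): /jb/ — longest licit onset from the right is /b/, leaving /j/ as coda.
/e…i/ gap (V2→V3): /zhzj/; trying suffixes from longest down, /zj/ is the first permitted one, so coda /zh/ | onset /zj/.
/i…e/ gap (V3→V4): /gj/ — entire cluster is a permitted onset → onset /gj/, coda ∅.
/e…u/ gap (V4→V5): /hj/ is a licit onset in full, so it all attaches to the next syllable.
So the parse is haj.bezh.zji.gje.hju.
The first /z/ is in the coda of syllable 2 (/bezh/).

2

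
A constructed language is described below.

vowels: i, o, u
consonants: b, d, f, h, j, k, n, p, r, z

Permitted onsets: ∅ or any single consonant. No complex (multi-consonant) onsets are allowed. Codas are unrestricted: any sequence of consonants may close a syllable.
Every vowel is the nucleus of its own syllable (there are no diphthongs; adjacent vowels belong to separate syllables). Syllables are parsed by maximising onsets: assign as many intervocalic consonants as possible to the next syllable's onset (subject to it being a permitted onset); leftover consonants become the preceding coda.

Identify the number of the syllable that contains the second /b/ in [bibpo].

The vowels are i, o — 2 nuclei, so 2 syllables.
V1 /i/ – V2 /o/: cluster /bp/ — the longest permitted-onset suffix is /p/; onset = /p/, preceding coda = /b/.
Syllabification: bib.po.
The second /b/ is in the coda of syllable 1 (/bib/).

1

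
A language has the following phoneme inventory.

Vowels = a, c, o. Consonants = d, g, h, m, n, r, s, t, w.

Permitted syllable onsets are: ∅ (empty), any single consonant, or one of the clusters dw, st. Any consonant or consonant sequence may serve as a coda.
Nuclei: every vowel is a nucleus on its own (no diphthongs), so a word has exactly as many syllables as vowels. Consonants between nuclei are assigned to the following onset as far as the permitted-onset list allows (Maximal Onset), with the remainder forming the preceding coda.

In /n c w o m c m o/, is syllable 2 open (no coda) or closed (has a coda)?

open

The vowels are c, o, c, o — 4 nuclei, so 4 syllables.
Between /c/ (V1) and /o/ (V2): /w/ is a single consonant, so it becomes the next onset.
Between /o/ (V2) and /c/ (V3): just /m/ — single C goes to the following onset.
Between /c/ (V3) and /o/ (V4): /m/ → onset of the next syllable (single consonants are always licit onsets).
So the parse is nc.wo.mc.mo.
Syllable 2 is /wo/; it ends in its nucleus with no coda, so it is open.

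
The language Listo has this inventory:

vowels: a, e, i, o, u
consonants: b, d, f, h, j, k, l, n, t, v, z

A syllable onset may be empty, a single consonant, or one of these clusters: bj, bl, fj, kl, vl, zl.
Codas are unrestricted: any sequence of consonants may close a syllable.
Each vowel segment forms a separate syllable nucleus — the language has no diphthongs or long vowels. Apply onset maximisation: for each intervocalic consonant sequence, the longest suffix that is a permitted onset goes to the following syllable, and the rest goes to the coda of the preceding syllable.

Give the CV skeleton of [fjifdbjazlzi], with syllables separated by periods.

CCVCC.CCVCC.CV

Vowels present: i, a, i; each is a nucleus, giving 3 syllables.
/i…a/ gap (V1→V2): /fdbj/ — longest licit onset from the right is /bj/, leaving /fd/ as coda.
/a…i/ gap (V2→V3): /zlz/ splits as /zl/ + /z/ (/z/ is the longest suffix that is a licit onset).
Syllabification: fjifd.bjazl.zi.
Mapping each syllable to C/V: /fjifd/ → CCVCC, /bjazl/ → CCVCC, /zi/ → CV.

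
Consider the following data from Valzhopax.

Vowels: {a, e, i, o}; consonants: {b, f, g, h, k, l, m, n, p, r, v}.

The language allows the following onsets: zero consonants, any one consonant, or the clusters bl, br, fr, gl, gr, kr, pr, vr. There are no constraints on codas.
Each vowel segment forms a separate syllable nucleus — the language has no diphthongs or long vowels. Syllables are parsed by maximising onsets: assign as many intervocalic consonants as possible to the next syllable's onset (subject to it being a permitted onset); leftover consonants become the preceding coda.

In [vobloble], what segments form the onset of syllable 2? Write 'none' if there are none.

The vowels are o, o, e — 3 nuclei, so 3 syllables.
V1 /o/ – V2 /o/: /bl/ is a licit onset in full, so it all attaches to the next syllable.
V2 /o/ – V3 /e/: /bl/ — entire cluster is a permitted onset → onset /bl/, coda ∅.
Result: vo.blo.ble.
Syllable 2 is /blo/: onset /bl/, nucleus /o/, coda ∅.

bl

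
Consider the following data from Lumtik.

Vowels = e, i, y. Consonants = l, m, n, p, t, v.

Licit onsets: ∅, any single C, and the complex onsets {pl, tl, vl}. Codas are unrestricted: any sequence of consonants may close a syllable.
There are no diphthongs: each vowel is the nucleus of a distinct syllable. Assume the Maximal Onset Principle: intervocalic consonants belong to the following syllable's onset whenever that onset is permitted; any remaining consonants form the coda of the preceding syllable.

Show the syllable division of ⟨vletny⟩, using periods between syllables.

vlet.ny

Vowels present: e, y; each is a nucleus, giving 2 syllables.
σ1/σ2 boundary: cluster /tn/ — the longest permitted-onset suffix is /n/; onset = /n/, preceding coda = /t/.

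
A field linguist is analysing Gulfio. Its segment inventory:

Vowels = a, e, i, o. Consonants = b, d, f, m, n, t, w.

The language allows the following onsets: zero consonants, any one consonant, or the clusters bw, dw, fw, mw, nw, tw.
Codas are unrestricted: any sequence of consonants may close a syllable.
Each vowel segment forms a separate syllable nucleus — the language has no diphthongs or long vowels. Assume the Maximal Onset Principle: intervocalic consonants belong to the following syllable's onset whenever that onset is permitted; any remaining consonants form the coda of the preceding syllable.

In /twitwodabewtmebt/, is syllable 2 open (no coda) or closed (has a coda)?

Nuclei (vowels): i, o, a, e, e → 5 syllables.
σ1/σ2 boundary: /tw/ is a licit onset in full, so it all attaches to the next syllable.
σ2/σ3 boundary: /d/ → onset of the next syllable (single consonants are always licit onsets).
σ3/σ4 boundary: just /b/ — single C goes to the following onset.
σ4/σ5 boundary: /wtm/ — longest licit onset from the right is /m/, leaving /wt/ as coda.
Result: twi.two.da.bewt.mebt.
Syllable 2 is /two/; it ends in its nucleus with no coda, so it is open.

open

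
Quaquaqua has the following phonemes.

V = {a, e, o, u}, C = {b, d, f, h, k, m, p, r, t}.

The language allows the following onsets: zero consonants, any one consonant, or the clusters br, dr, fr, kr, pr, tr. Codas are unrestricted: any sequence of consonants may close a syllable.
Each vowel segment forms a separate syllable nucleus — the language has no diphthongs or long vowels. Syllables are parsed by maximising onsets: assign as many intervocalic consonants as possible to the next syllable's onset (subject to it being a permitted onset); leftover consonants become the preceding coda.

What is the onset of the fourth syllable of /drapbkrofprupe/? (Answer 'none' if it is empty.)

Nuclei (vowels): a, o, u, e → 4 syllables.
V1 /a/ – V2 /o/: cluster /pbkr/ — the longest permitted-onset suffix is /kr/; onset = /kr/, preceding coda = /pb/.
V2 /o/ – V3 /u/: /fpr/ — longest licit onset from the right is /pr/, leaving /f/ as coda.
V3 /u/ – V4 /e/: just /p/ — single C goes to the following onset.
Syllabification: drapb.krof.pru.pe.
Syllable 4 is /pe/: onset /p/, nucleus /e/, coda ∅.

p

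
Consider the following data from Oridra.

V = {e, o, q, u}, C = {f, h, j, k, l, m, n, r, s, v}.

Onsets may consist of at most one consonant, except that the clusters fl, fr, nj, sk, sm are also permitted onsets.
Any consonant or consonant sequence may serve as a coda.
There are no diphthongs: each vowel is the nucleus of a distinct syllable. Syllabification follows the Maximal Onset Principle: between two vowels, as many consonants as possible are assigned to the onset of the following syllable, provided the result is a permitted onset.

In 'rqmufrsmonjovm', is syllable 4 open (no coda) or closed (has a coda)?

closed

The vowels are q, u, o, o — 4 nuclei, so 4 syllables.
V1 /q/ – V2 /u/: just /m/ — single C goes to the following onset.
V2 /u/ – V3 /o/: /frsm/ splits as /fr/ + /sm/ (/sm/ is the longest suffix that is a licit onset).
V3 /o/ – V4 /o/: cluster /nj/ — /nj/ is itself a permitted onset, so the whole cluster goes right; preceding coda = ∅.
Syllabification: rq.mufr.smo.njovm.
Syllable 4 is /njovm/ with coda /vm/, so it is closed.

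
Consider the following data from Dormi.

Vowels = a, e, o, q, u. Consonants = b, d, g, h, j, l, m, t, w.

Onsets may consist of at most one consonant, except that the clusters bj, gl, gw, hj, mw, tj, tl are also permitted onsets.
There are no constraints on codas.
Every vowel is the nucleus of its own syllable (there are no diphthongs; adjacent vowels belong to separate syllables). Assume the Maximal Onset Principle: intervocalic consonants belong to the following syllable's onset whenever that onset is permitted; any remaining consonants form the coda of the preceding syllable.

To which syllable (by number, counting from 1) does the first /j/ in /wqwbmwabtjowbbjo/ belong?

Nuclei (vowels): q, a, o, o → 4 syllables.
V1 /q/ – V2 /a/: cluster /wbmw/ — the longest permitted-onset suffix is /mw/; onset = /mw/, preceding coda = /wb/.
V2 /a/ – V3 /o/: /btj/ splits as /b/ + /tj/ (/tj/ is the longest suffix that is a licit onset).
V3 /o/ – V4 /o/: /wbbj/; trying suffixes from longest down, /bj/ is the first permitted one, so coda /wb/ | onset /bj/.
So the parse is wqwb.mwab.tjowb.bjo.
The first /j/ is in the onset of syllable 3 (/tjowb/).

3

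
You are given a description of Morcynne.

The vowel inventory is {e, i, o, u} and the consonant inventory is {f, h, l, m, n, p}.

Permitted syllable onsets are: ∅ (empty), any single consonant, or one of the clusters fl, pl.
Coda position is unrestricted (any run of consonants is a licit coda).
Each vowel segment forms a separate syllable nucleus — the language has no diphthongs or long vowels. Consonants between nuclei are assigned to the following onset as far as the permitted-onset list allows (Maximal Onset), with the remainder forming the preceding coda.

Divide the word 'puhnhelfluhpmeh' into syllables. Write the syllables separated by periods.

Vowels present: u, e, u, e; each is a nucleus, giving 4 syllables.
Between /u/ (V1) and /e/ (V2): /hnh/; trying suffixes from longest down, /h/ is the first permitted one, so coda /hn/ | onset /h/.
Between /e/ (V2) and /u/ (V3): /lfl/; trying suffixes from longest down, /fl/ is the first permitted one, so coda /l/ | onset /fl/.
Between /u/ (V3) and /e/ (V4): /hpm/; trying suffixes from longest down, /m/ is the first permitted one, so coda /hp/ | onset /m/.

puhn.hel.fluhp.meh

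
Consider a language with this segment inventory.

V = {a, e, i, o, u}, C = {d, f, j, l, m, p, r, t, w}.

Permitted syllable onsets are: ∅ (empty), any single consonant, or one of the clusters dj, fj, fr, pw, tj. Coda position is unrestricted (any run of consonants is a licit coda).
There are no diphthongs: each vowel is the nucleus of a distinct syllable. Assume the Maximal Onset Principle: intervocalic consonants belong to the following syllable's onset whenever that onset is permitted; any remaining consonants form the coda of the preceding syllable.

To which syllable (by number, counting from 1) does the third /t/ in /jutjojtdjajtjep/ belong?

Vowels present: u, o, a, e; each is a nucleus, giving 4 syllables.
V1 /u/ – V2 /o/: cluster /tj/ — /tj/ is itself a permitted onset, so the whole cluster goes right; preceding coda = ∅.
V2 /o/ – V3 /a/: /jtdj/; trying suffixes from longest down, /dj/ is the first permitted one, so coda /jt/ | onset /dj/.
V3 /a/ – V4 /e/: /jtj/; trying suffixes from longest down, /tj/ is the first permitted one, so coda /j/ | onset /tj/.
So the parse is ju.tjojt.djaj.tjep.
The third /t/ is in the onset of syllable 4 (/tjep/).

4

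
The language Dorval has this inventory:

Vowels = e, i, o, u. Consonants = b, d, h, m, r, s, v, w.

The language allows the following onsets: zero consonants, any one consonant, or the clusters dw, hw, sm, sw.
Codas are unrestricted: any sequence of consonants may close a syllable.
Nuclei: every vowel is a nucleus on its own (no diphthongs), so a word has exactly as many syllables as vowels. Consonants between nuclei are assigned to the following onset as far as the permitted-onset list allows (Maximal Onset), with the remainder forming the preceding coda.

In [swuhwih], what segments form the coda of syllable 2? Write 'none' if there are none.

The vowels are u, i — 2 nuclei, so 2 syllables.
Between /u/ (V1) and /i/ (V2): /hw/ — entire cluster is a permitted onset → onset /hw/, coda ∅.
So the parse is swu.hwih.
Syllable 2 is /hwih/: onset /hw/, nucleus /i/, coda /h/.

h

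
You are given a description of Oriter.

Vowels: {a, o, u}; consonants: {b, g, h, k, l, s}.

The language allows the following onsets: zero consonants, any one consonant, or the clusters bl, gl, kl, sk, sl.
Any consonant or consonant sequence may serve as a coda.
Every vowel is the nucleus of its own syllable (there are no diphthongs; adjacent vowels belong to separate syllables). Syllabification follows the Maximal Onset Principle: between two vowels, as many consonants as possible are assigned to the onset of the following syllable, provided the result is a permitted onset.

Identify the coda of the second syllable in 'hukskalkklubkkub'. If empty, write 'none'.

lk

The vowels are u, a, u, u — 4 nuclei, so 4 syllables.
Between /u/ (V1) and /a/ (V2): /ksk/ splits as /k/ + /sk/ (/sk/ is the longest suffix that is a licit onset).
Between /a/ (V2) and /u/ (V3): cluster /lkkl/ — the longest permitted-onset suffix is /kl/; onset = /kl/, preceding coda = /lk/.
Between /u/ (V3) and /u/ (V4): cluster /bkk/ — the longest permitted-onset suffix is /k/; onset = /k/, preceding coda = /bk/.
Result: huk.skalk.klubk.kub.
Syllable 2 is /skalk/: onset /sk/, nucleus /a/, coda /lk/.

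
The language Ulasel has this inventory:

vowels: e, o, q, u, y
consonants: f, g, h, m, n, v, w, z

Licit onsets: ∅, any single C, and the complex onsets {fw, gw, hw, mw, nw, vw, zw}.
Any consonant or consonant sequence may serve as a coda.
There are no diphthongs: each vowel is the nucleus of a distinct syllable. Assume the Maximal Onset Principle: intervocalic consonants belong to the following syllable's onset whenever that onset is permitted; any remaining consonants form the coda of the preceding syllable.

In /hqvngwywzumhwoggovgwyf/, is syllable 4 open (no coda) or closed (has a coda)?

Vowels present: q, y, u, o, o, y; each is a nucleus, giving 6 syllables.
Between /q/ (V1) and /y/ (V2): /vngw/; trying suffixes from longest down, /gw/ is the first permitted one, so coda /vn/ | onset /gw/.
Between /y/ (V2) and /u/ (V3): /wz/; trying suffixes from longest down, /z/ is the first permitted one, so coda /w/ | onset /z/.
Between /u/ (V3) and /o/ (V4): /mhw/; trying suffixes from longest down, /hw/ is the first permitted one, so coda /m/ | onset /hw/.
Between /o/ (V4) and /o/ (V5): cluster /gg/ — the longest permitted-onset suffix is /g/; onset = /g/, preceding coda = /g/.
Between /o/ (V5) and /y/ (V6): /vgw/ splits as /v/ + /gw/ (/gw/ is the longest suffix that is a licit onset).
Syllabification: hqvn.gwyw.zum.hwog.gov.gwyf.
Syllable 4 is /hwog/ with coda /g/, so it is closed.

closed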